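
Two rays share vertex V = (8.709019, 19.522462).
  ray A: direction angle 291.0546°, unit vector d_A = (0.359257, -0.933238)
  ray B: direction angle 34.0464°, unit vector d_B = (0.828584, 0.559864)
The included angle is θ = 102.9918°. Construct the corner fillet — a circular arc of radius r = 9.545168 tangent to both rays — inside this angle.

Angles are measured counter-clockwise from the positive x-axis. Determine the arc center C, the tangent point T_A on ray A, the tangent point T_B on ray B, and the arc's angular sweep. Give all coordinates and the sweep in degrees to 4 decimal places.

center=(20.3450,15.8649) T_A=(11.4371,12.4357) T_B=(15.0010,23.7739) sweep=77.0082

bisector direction at 342.5505° = (0.953982,-0.299865)
center distance |VC| = r/sin(θ/2) = 9.545168/sin(51.4959°) = 12.197306
C = V + |VC|·bis = (20.3450,15.8649)
T_A = V + ((C−V)·d_A)·d_A = V + 7.5937·d_A = (11.4371,12.4357)
T_B = V + ((C−V)·d_B)·d_B = V + 7.5937·d_B = (15.0010,23.7739)
sweep = 180° − θ = 77.0082°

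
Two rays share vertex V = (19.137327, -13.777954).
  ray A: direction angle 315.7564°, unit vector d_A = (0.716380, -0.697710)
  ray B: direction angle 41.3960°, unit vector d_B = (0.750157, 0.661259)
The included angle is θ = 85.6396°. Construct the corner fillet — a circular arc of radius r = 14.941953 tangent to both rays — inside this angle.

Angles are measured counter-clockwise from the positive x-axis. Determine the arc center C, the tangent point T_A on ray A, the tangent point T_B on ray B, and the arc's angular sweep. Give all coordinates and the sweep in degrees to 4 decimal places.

center=(41.1139,-14.3242) T_A=(30.6887,-25.0283) T_B=(31.2334,-3.1154) sweep=94.3604

bisector direction at 358.5762° = (0.999691,-0.024847)
center distance |VC| = r/sin(θ/2) = 14.941953/sin(42.8198°) = 21.983326
C = V + |VC|·bis = (41.1139,-14.3242)
T_A = V + ((C−V)·d_A)·d_A = V + 16.1247·d_A = (30.6887,-25.0283)
T_B = V + ((C−V)·d_B)·d_B = V + 16.1247·d_B = (31.2334,-3.1154)
sweep = 180° − θ = 94.3604°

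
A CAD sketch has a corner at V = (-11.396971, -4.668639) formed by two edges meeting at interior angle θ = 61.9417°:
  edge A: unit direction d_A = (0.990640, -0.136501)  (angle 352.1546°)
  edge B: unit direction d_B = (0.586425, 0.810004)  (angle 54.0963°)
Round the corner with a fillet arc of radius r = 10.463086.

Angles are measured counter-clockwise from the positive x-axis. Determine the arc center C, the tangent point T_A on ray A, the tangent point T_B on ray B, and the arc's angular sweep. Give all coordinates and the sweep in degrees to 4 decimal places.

bisector direction at 23.1255° = (0.919647,0.392746)
center distance |VC| = r/sin(θ/2) = 10.463086/sin(30.9708°) = 20.332388
C = V + |VC|·bis = (7.3017,3.3168)
T_A = V + ((C−V)·d_A)·d_A = V + 17.4336·d_A = (5.8734,-7.0483)
T_B = V + ((C−V)·d_B)·d_B = V + 17.4336·d_B = (-1.1735,9.4526)
sweep = 180° − θ = 118.0583°

center=(7.3017,3.3168) T_A=(5.8734,-7.0483) T_B=(-1.1735,9.4526) sweep=118.0583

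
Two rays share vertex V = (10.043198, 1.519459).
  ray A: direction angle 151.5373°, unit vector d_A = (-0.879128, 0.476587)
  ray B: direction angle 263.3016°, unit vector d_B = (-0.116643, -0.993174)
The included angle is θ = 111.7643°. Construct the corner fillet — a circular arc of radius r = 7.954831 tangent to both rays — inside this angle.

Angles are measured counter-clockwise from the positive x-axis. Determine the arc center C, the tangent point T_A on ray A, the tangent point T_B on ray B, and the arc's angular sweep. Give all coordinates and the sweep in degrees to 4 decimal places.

center=(1.5140,-2.9053) T_A=(5.3052,4.0880) T_B=(9.4146,-3.8332) sweep=68.2357

bisector direction at 207.4195° = (-0.887659,-0.460501)
center distance |VC| = r/sin(θ/2) = 7.954831/sin(55.8822°) = 9.608611
C = V + |VC|·bis = (1.5140,-2.9053)
T_A = V + ((C−V)·d_A)·d_A = V + 5.3894·d_A = (5.3052,4.0880)
T_B = V + ((C−V)·d_B)·d_B = V + 5.3894·d_B = (9.4146,-3.8332)
sweep = 180° − θ = 68.2357°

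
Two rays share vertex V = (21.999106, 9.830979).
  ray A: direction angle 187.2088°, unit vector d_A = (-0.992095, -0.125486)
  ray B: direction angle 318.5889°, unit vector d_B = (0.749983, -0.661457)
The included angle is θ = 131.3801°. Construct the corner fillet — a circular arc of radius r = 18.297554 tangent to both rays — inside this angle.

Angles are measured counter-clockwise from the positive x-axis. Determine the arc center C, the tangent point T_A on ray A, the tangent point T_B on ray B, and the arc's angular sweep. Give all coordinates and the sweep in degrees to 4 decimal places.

center=(16.0950,-9.3591) T_A=(13.7990,8.7938) T_B=(28.1981,4.3637) sweep=48.6199

bisector direction at 252.8989° = (-0.294060,-0.955787)
center distance |VC| = r/sin(θ/2) = 18.297554/sin(65.6900°) = 20.077818
C = V + |VC|·bis = (16.0950,-9.3591)
T_A = V + ((C−V)·d_A)·d_A = V + 8.2655·d_A = (13.7990,8.7938)
T_B = V + ((C−V)·d_B)·d_B = V + 8.2655·d_B = (28.1981,4.3637)
sweep = 180° − θ = 48.6199°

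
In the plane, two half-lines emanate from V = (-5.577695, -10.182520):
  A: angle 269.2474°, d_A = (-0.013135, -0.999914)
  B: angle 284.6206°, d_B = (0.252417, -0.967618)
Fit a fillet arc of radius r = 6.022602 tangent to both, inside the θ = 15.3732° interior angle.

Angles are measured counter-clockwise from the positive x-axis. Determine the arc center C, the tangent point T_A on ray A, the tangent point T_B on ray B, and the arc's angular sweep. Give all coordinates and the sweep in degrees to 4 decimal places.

bisector direction at 276.9340° = (0.120726,-0.992686)
center distance |VC| = r/sin(θ/2) = 6.022602/sin(7.6866°) = 45.027313
C = V + |VC|·bis = (-0.1417,-54.8805)
T_A = V + ((C−V)·d_A)·d_A = V + 44.6227·d_A = (-6.1638,-54.8014)
T_B = V + ((C−V)·d_B)·d_B = V + 44.6227·d_B = (5.6859,-53.3603)
sweep = 180° − θ = 164.6268°

center=(-0.1417,-54.8805) T_A=(-6.1638,-54.8014) T_B=(5.6859,-53.3603) sweep=164.6268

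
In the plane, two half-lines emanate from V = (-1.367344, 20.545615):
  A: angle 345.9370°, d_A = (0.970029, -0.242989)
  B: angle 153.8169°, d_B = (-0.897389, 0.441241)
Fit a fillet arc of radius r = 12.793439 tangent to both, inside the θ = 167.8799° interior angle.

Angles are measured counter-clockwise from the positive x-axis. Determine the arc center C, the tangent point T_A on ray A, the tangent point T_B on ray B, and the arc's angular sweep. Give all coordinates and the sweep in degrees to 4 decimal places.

bisector direction at 69.8770° = (0.344037,0.938956)
center distance |VC| = r/sin(θ/2) = 12.793439/sin(83.9399°) = 12.865333
C = V + |VC|·bis = (3.0588,32.6256)
T_A = V + ((C−V)·d_A)·d_A = V + 1.3582·d_A = (-0.0498,20.2156)
T_B = V + ((C−V)·d_B)·d_B = V + 1.3582·d_B = (-2.5862,21.1449)
sweep = 180° − θ = 12.1201°

center=(3.0588,32.6256) T_A=(-0.0498,20.2156) T_B=(-2.5862,21.1449) sweep=12.1201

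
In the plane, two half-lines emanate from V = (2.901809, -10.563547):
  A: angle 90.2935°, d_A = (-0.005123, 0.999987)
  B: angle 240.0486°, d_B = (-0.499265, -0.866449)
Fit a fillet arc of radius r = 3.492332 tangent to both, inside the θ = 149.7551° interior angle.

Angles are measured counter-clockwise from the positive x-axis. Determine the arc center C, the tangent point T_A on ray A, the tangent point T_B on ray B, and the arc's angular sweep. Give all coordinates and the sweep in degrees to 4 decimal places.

bisector direction at 165.1710° = (-0.966694,0.255934)
center distance |VC| = r/sin(θ/2) = 3.492332/sin(74.8775°) = 3.617608
C = V + |VC|·bis = (-0.5953,-9.6377)
T_A = V + ((C−V)·d_A)·d_A = V + 0.9438·d_A = (2.8970,-9.6198)
T_B = V + ((C−V)·d_B)·d_B = V + 0.9438·d_B = (2.4306,-11.3813)
sweep = 180° − θ = 30.2449°

center=(-0.5953,-9.6377) T_A=(2.8970,-9.6198) T_B=(2.4306,-11.3813) sweep=30.2449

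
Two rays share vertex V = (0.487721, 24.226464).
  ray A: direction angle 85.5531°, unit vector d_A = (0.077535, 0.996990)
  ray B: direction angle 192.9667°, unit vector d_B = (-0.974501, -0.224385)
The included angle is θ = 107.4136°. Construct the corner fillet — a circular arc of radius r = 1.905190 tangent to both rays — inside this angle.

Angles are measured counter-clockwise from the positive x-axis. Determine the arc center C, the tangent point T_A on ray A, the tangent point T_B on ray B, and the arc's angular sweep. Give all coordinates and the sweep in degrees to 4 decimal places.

center=(-1.3033,25.7691) T_A=(0.5962,25.6214) T_B=(-0.8758,23.9125) sweep=72.5864

bisector direction at 139.2599° = (-0.757678,0.652629)
center distance |VC| = r/sin(θ/2) = 1.905190/sin(53.7068°) = 2.363764
C = V + |VC|·bis = (-1.3033,25.7691)
T_A = V + ((C−V)·d_A)·d_A = V + 1.3992·d_A = (0.5962,25.6214)
T_B = V + ((C−V)·d_B)·d_B = V + 1.3992·d_B = (-0.8758,23.9125)
sweep = 180° − θ = 72.5864°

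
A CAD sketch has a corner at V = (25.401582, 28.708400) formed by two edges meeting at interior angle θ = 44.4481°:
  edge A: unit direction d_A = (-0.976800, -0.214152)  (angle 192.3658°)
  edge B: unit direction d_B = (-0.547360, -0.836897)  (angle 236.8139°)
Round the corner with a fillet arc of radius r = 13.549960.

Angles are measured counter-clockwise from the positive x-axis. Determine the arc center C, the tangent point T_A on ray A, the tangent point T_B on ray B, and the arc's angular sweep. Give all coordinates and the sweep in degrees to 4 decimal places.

bisector direction at 214.5899° = (-0.823237,-0.567698)
center distance |VC| = r/sin(θ/2) = 13.549960/sin(22.2240°) = 35.824715
C = V + |VC|·bis = (-4.0906,8.3708)
T_A = V + ((C−V)·d_A)·d_A = V + 33.1634·d_A = (-6.9924,21.6064)
T_B = V + ((C−V)·d_B)·d_B = V + 33.1634·d_B = (7.2493,0.9541)
sweep = 180° − θ = 135.5519°

center=(-4.0906,8.3708) T_A=(-6.9924,21.6064) T_B=(7.2493,0.9541) sweep=135.5519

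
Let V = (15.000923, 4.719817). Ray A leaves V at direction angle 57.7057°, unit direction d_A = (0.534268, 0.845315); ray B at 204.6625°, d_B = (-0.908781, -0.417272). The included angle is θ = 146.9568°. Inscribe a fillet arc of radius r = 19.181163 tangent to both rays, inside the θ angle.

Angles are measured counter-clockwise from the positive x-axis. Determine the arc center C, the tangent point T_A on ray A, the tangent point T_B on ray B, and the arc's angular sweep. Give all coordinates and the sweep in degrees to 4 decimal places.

bisector direction at 131.1841° = (-0.658481,0.752598)
center distance |VC| = r/sin(θ/2) = 19.181163/sin(73.4784°) = 20.007209
C = V + |VC|·bis = (1.8266,19.7772)
T_A = V + ((C−V)·d_A)·d_A = V + 5.6896·d_A = (18.0407,9.5293)
T_B = V + ((C−V)·d_B)·d_B = V + 5.6896·d_B = (9.8303,2.3457)
sweep = 180° − θ = 33.0432°

center=(1.8266,19.7772) T_A=(18.0407,9.5293) T_B=(9.8303,2.3457) sweep=33.0432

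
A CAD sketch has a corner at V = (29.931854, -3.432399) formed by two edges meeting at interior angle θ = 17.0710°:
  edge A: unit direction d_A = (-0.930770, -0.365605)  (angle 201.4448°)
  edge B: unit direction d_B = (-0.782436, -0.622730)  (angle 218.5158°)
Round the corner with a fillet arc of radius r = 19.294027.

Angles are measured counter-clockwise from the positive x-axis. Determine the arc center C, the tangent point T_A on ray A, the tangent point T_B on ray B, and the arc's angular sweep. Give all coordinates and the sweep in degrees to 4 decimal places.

bisector direction at 209.9803° = (-0.866197,-0.499702)
center distance |VC| = r/sin(θ/2) = 19.294027/sin(8.5355°) = 129.994240
C = V + |VC|·bis = (-82.6688,-68.3908)
T_A = V + ((C−V)·d_A)·d_A = V + 128.5544·d_A = (-89.7228,-50.4325)
T_B = V + ((C−V)·d_B)·d_B = V + 128.5544·d_B = (-70.6538,-83.4872)
sweep = 180° − θ = 162.9290°

center=(-82.6688,-68.3908) T_A=(-89.7228,-50.4325) T_B=(-70.6538,-83.4872) sweep=162.9290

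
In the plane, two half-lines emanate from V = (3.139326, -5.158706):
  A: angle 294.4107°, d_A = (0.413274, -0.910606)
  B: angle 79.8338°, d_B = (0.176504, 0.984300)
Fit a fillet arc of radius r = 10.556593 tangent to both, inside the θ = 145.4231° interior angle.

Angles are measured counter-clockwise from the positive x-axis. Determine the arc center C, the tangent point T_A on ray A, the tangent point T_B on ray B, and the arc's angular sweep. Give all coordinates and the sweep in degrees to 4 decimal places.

bisector direction at 7.1223° = (0.992284,0.123987)
center distance |VC| = r/sin(θ/2) = 10.556593/sin(72.7116°) = 11.056100
C = V + |VC|·bis = (14.1101,-3.7879)
T_A = V + ((C−V)·d_A)·d_A = V + 3.2857·d_A = (4.4972,-8.1507)
T_B = V + ((C−V)·d_B)·d_B = V + 3.2857·d_B = (3.7193,-1.9246)
sweep = 180° − θ = 34.5769°

center=(14.1101,-3.7879) T_A=(4.4972,-8.1507) T_B=(3.7193,-1.9246) sweep=34.5769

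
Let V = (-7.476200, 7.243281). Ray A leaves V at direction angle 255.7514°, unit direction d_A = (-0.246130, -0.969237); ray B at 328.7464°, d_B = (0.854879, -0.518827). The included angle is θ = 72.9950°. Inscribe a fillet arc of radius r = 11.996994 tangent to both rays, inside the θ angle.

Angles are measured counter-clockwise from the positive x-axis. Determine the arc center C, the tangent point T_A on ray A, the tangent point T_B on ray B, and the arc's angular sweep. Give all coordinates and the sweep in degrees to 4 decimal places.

bisector direction at 292.2489° = (0.378631,-0.925548)
center distance |VC| = r/sin(θ/2) = 11.996994/sin(36.4975°) = 20.170212
C = V + |VC|·bis = (0.1609,-11.4252)
T_A = V + ((C−V)·d_A)·d_A = V + 16.2145·d_A = (-11.4671,-8.4724)
T_B = V + ((C−V)·d_B)·d_B = V + 16.2145·d_B = (6.3852,-1.1692)
sweep = 180° − θ = 107.0050°

center=(0.1609,-11.4252) T_A=(-11.4671,-8.4724) T_B=(6.3852,-1.1692) sweep=107.0050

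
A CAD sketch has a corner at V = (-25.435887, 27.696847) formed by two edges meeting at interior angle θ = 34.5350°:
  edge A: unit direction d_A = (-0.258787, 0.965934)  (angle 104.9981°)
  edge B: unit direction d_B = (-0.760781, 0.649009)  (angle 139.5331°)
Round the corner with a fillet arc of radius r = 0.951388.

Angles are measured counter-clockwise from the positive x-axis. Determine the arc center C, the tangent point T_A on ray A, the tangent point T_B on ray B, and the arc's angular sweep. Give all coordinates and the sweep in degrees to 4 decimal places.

center=(-27.1469,30.4070) T_A=(-26.2279,30.6533) T_B=(-27.7644,29.6832) sweep=145.4650

bisector direction at 122.2656° = (-0.533845,0.845583)
center distance |VC| = r/sin(θ/2) = 0.951388/sin(17.2675°) = 3.205126
C = V + |VC|·bis = (-27.1469,30.4070)
T_A = V + ((C−V)·d_A)·d_A = V + 3.0607·d_A = (-26.2279,30.6533)
T_B = V + ((C−V)·d_B)·d_B = V + 3.0607·d_B = (-27.7644,29.6832)
sweep = 180° − θ = 145.4650°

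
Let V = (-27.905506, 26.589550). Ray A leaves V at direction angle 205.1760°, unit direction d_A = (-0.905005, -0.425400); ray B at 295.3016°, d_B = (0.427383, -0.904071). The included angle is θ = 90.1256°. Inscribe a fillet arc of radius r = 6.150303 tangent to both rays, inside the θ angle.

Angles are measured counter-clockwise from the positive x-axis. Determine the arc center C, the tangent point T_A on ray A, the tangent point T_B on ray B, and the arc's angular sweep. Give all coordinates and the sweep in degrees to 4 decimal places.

bisector direction at 250.2388° = (-0.338101,-0.941110)
center distance |VC| = r/sin(θ/2) = 6.150303/sin(45.0628°) = 8.688324
C = V + |VC|·bis = (-30.8430,18.4129)
T_A = V + ((C−V)·d_A)·d_A = V + 6.1368·d_A = (-33.4594,23.9789)
T_B = V + ((C−V)·d_B)·d_B = V + 6.1368·d_B = (-25.2827,21.0414)
sweep = 180° − θ = 89.8744°

center=(-30.8430,18.4129) T_A=(-33.4594,23.9789) T_B=(-25.2827,21.0414) sweep=89.8744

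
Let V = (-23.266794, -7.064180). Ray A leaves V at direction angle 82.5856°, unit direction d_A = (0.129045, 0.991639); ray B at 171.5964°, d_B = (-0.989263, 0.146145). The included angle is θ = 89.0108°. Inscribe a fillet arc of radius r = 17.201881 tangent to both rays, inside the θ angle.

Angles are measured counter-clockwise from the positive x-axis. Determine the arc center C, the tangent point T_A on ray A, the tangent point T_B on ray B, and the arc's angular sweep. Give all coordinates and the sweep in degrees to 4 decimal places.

bisector direction at 127.0910° = (-0.603083,0.797679)
center distance |VC| = r/sin(θ/2) = 17.201881/sin(44.5054°) = 24.539883
C = V + |VC|·bis = (-38.0664,12.5108)
T_A = V + ((C−V)·d_A)·d_A = V + 17.5015·d_A = (-21.0083,10.2909)
T_B = V + ((C−V)·d_B)·d_B = V + 17.5015·d_B = (-40.5803,-4.5064)
sweep = 180° − θ = 90.9892°

center=(-38.0664,12.5108) T_A=(-21.0083,10.2909) T_B=(-40.5803,-4.5064) sweep=90.9892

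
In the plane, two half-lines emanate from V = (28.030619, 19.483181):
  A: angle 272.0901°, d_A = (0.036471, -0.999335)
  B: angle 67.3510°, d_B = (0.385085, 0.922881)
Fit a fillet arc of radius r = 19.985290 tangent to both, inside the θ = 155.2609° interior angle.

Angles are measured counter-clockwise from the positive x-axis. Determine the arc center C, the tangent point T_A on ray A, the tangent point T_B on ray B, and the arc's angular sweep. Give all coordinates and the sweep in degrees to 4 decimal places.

center=(48.1625,15.8321) T_A=(28.1905,15.1032) T_B=(29.7184,23.5281) sweep=24.7391

bisector direction at 349.7206° = (0.983949,-0.178449)
center distance |VC| = r/sin(θ/2) = 19.985290/sin(77.6304°) = 20.460249
C = V + |VC|·bis = (48.1625,15.8321)
T_A = V + ((C−V)·d_A)·d_A = V + 4.3829·d_A = (28.1905,15.1032)
T_B = V + ((C−V)·d_B)·d_B = V + 4.3829·d_B = (29.7184,23.5281)
sweep = 180° − θ = 24.7391°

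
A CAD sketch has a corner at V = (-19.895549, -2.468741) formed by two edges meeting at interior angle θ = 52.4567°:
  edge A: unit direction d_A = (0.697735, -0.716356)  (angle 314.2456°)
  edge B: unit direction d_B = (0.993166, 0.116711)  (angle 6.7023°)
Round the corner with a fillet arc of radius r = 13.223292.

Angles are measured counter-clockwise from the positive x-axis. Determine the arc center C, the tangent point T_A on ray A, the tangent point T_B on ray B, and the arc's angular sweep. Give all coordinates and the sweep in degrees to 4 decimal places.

center=(8.3041,-12.4692) T_A=(-1.1685,-21.6955) T_B=(6.7608,0.6637) sweep=127.5433

bisector direction at 340.4740° = (0.942490,-0.334235)
center distance |VC| = r/sin(θ/2) = 13.223292/sin(26.2283°) = 29.920351
C = V + |VC|·bis = (8.3041,-12.4692)
T_A = V + ((C−V)·d_A)·d_A = V + 26.8397·d_A = (-1.1685,-21.6955)
T_B = V + ((C−V)·d_B)·d_B = V + 26.8397·d_B = (6.7608,0.6637)
sweep = 180° − θ = 127.5433°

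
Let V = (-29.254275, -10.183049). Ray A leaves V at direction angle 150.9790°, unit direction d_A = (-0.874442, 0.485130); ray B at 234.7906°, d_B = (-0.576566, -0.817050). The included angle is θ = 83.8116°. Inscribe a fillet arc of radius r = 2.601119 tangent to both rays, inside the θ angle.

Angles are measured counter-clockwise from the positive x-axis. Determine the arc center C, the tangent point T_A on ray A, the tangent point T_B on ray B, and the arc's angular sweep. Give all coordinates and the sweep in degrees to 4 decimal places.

bisector direction at 192.8848° = (-0.974820,-0.222992)
center distance |VC| = r/sin(θ/2) = 2.601119/sin(41.9058°) = 3.894428
C = V + |VC|·bis = (-33.0506,-11.0515)
T_A = V + ((C−V)·d_A)·d_A = V + 2.8984·d_A = (-31.7888,-8.7769)
T_B = V + ((C−V)·d_B)·d_B = V + 2.8984·d_B = (-30.9254,-12.5512)
sweep = 180° − θ = 96.1884°

center=(-33.0506,-11.0515) T_A=(-31.7888,-8.7769) T_B=(-30.9254,-12.5512) sweep=96.1884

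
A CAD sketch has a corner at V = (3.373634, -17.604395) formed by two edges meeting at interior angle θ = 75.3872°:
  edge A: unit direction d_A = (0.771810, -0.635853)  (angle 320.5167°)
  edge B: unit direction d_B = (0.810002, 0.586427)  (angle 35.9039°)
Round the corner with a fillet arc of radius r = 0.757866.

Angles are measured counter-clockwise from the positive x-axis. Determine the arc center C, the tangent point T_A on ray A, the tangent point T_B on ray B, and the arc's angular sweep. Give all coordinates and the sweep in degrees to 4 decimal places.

center=(4.6125,-17.6431) T_A=(4.1306,-18.2280) T_B=(4.1681,-17.0292) sweep=104.6128

bisector direction at 358.2103° = (0.999512,-0.031231)
center distance |VC| = r/sin(θ/2) = 0.757866/sin(37.6936°) = 1.239480
C = V + |VC|·bis = (4.6125,-17.6431)
T_A = V + ((C−V)·d_A)·d_A = V + 0.9808·d_A = (4.1306,-18.2280)
T_B = V + ((C−V)·d_B)·d_B = V + 0.9808·d_B = (4.1681,-17.0292)
sweep = 180° − θ = 104.6128°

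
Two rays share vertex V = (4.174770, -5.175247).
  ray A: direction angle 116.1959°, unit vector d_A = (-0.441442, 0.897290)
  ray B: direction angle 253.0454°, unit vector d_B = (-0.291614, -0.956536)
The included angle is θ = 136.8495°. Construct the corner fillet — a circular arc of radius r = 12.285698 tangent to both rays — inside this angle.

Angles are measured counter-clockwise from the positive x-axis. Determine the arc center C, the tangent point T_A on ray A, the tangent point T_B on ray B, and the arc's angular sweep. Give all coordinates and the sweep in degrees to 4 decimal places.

center=(-8.9936,-6.2395) T_A=(2.0302,-0.8161) T_B=(2.7581,-9.8222) sweep=43.1505

bisector direction at 184.6206° = (-0.996750,-0.080558)
center distance |VC| = r/sin(θ/2) = 12.285698/sin(68.4248°) = 13.211345
C = V + |VC|·bis = (-8.9936,-6.2395)
T_A = V + ((C−V)·d_A)·d_A = V + 4.8581·d_A = (2.0302,-0.8161)
T_B = V + ((C−V)·d_B)·d_B = V + 4.8581·d_B = (2.7581,-9.8222)
sweep = 180° − θ = 43.1505°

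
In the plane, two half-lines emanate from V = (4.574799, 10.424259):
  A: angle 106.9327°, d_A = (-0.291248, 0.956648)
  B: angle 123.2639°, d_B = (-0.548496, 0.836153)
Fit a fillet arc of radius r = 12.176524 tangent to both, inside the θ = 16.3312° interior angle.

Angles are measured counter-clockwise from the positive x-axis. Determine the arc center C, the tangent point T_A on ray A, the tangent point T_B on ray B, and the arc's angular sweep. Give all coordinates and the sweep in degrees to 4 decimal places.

center=(-31.7892,88.0591) T_A=(-20.1406,91.6055) T_B=(-41.9706,81.3803) sweep=163.6688

bisector direction at 115.0983° = (-0.424173,0.905581)
center distance |VC| = r/sin(θ/2) = 12.176524/sin(8.1656°) = 85.729248
C = V + |VC|·bis = (-31.7892,88.0591)
T_A = V + ((C−V)·d_A)·d_A = V + 84.8601·d_A = (-20.1406,91.6055)
T_B = V + ((C−V)·d_B)·d_B = V + 84.8601·d_B = (-41.9706,81.3803)
sweep = 180° − θ = 163.6688°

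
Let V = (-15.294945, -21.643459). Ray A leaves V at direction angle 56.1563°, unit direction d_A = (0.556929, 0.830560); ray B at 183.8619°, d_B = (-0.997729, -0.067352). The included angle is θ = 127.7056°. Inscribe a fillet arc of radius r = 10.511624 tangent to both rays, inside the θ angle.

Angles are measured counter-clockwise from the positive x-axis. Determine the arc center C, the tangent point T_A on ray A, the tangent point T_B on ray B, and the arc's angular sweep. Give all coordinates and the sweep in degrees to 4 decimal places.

center=(-21.1515,-11.5033) T_A=(-12.4210,-17.3575) T_B=(-20.4436,-21.9910) sweep=52.2944

bisector direction at 120.0091° = (-0.500138,0.865946)
center distance |VC| = r/sin(θ/2) = 10.511624/sin(63.8528°) = 11.709965
C = V + |VC|·bis = (-21.1515,-11.5033)
T_A = V + ((C−V)·d_A)·d_A = V + 5.1603·d_A = (-12.4210,-17.3575)
T_B = V + ((C−V)·d_B)·d_B = V + 5.1603·d_B = (-20.4436,-21.9910)
sweep = 180° − θ = 52.2944°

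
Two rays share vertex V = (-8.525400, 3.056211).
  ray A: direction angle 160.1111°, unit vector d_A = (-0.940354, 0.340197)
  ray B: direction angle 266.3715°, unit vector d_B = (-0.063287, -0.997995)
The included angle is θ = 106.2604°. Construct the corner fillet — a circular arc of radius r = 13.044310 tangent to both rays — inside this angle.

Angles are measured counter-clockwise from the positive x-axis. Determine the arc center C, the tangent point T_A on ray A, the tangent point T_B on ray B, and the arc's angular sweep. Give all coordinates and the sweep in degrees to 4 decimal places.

center=(-22.1627,-5.8818) T_A=(-17.7251,6.3844) T_B=(-9.1445,-6.7074) sweep=73.7396

bisector direction at 213.2413° = (-0.836369,-0.548166)
center distance |VC| = r/sin(θ/2) = 13.044310/sin(53.1302°) = 16.305367
C = V + |VC|·bis = (-22.1627,-5.8818)
T_A = V + ((C−V)·d_A)·d_A = V + 9.7832·d_A = (-17.7251,6.3844)
T_B = V + ((C−V)·d_B)·d_B = V + 9.7832·d_B = (-9.1445,-6.7074)
sweep = 180° − θ = 73.7396°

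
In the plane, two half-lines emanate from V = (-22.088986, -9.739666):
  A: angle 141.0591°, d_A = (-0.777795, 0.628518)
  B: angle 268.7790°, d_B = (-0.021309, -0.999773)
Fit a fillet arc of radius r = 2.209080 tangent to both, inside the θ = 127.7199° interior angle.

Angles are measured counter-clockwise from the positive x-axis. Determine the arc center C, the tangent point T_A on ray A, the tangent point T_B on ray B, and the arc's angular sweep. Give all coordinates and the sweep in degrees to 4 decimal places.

bisector direction at 204.9190° = (-0.906904,-0.421337)
center distance |VC| = r/sin(θ/2) = 2.209080/sin(63.8599°) = 2.460768
C = V + |VC|·bis = (-24.3207,-10.7765)
T_A = V + ((C−V)·d_A)·d_A = V + 1.0841·d_A = (-22.9322,-9.0583)
T_B = V + ((C−V)·d_B)·d_B = V + 1.0841·d_B = (-22.1121,-10.8236)
sweep = 180° − θ = 52.2801°

center=(-24.3207,-10.7765) T_A=(-22.9322,-9.0583) T_B=(-22.1121,-10.8236) sweep=52.2801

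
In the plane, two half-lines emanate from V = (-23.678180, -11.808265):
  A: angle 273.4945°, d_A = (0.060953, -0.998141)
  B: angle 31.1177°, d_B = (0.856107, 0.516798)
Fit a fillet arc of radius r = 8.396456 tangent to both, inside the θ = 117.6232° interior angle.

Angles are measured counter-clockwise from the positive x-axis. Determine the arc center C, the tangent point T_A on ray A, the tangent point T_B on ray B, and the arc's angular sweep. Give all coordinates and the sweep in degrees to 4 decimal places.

bisector direction at 332.3061° = (0.885443,-0.464748)
center distance |VC| = r/sin(θ/2) = 8.396456/sin(58.8116°) = 9.815031
C = V + |VC|·bis = (-14.9875,-16.3698)
T_A = V + ((C−V)·d_A)·d_A = V + 5.0828·d_A = (-23.3684,-16.8816)
T_B = V + ((C−V)·d_B)·d_B = V + 5.0828·d_B = (-19.3268,-9.1815)
sweep = 180° − θ = 62.3768°

center=(-14.9875,-16.3698) T_A=(-23.3684,-16.8816) T_B=(-19.3268,-9.1815) sweep=62.3768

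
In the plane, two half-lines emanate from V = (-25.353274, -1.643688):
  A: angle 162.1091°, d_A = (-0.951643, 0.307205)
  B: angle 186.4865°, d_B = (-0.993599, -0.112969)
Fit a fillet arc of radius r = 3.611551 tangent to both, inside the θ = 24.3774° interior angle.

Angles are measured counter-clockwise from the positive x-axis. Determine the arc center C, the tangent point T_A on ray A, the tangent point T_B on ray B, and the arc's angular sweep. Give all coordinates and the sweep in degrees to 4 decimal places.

bisector direction at 174.2978° = (-0.995052,0.099358)
center distance |VC| = r/sin(θ/2) = 3.611551/sin(12.1887°) = 17.105652
C = V + |VC|·bis = (-42.3743,0.0559)
T_A = V + ((C−V)·d_A)·d_A = V + 16.7200·d_A = (-41.2648,3.4928)
T_B = V + ((C−V)·d_B)·d_B = V + 16.7200·d_B = (-41.9663,-3.5325)
sweep = 180° − θ = 155.6226°

center=(-42.3743,0.0559) T_A=(-41.2648,3.4928) T_B=(-41.9663,-3.5325) sweep=155.6226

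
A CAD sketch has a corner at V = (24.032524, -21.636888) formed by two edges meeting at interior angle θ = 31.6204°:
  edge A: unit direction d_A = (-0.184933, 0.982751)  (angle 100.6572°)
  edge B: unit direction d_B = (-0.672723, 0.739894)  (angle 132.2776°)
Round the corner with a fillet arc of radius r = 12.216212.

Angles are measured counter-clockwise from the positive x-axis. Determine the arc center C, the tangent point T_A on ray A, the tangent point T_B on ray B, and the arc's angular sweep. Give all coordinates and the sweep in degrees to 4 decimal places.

center=(4.0487,18.5017) T_A=(16.0542,20.7608) T_B=(-4.9900,10.2835) sweep=148.3796

bisector direction at 116.4674° = (-0.445689,0.895188)
center distance |VC| = r/sin(θ/2) = 12.216212/sin(15.8102°) = 44.838110
C = V + |VC|·bis = (4.0487,18.5017)
T_A = V + ((C−V)·d_A)·d_A = V + 43.1419·d_A = (16.0542,20.7608)
T_B = V + ((C−V)·d_B)·d_B = V + 43.1419·d_B = (-4.9900,10.2835)
sweep = 180° − θ = 148.3796°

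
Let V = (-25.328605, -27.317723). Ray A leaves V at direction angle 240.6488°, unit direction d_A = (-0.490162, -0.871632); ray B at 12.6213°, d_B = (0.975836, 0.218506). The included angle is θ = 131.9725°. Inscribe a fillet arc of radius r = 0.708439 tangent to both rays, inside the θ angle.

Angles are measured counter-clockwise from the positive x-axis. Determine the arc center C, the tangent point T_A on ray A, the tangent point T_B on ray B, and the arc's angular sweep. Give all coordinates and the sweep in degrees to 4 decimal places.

center=(-24.8658,-27.9401) T_A=(-25.4833,-27.5928) T_B=(-25.0206,-27.2488) sweep=48.0275

bisector direction at 306.6350° = (0.596716,-0.802453)
center distance |VC| = r/sin(θ/2) = 0.708439/sin(65.9862°) = 0.775566
C = V + |VC|·bis = (-24.8658,-27.9401)
T_A = V + ((C−V)·d_A)·d_A = V + 0.3156·d_A = (-25.4833,-27.5928)
T_B = V + ((C−V)·d_B)·d_B = V + 0.3156·d_B = (-25.0206,-27.2488)
sweep = 180° − θ = 48.0275°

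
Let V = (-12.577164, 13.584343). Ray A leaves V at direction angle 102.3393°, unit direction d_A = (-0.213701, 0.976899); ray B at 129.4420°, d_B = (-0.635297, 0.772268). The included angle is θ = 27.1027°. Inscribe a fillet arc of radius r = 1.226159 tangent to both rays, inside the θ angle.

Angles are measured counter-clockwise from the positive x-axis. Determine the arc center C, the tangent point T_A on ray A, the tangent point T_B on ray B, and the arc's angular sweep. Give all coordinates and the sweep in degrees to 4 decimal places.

center=(-14.8621,18.2920) T_A=(-13.6643,18.5541) T_B=(-15.8091,17.5130) sweep=152.8973

bisector direction at 115.8906° = (-0.436655,0.899629)
center distance |VC| = r/sin(θ/2) = 1.226159/sin(13.5513°) = 5.232913
C = V + |VC|·bis = (-14.8621,18.2920)
T_A = V + ((C−V)·d_A)·d_A = V + 5.0872·d_A = (-13.6643,18.5541)
T_B = V + ((C−V)·d_B)·d_B = V + 5.0872·d_B = (-15.8091,17.5130)
sweep = 180° − θ = 152.8973°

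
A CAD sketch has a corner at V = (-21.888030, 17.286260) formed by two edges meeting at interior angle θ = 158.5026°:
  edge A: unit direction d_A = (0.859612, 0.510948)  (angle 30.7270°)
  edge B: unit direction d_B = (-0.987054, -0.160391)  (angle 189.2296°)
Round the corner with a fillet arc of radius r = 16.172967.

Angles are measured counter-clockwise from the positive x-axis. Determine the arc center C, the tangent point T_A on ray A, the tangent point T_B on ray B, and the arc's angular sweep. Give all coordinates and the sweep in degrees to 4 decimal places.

center=(-27.5124,32.7574) T_A=(-19.2489,18.8549) T_B=(-24.9184,16.7938) sweep=21.4974

bisector direction at 109.9783° = (-0.341664,0.939822)
center distance |VC| = r/sin(θ/2) = 16.172967/sin(79.2513°) = 16.461795
C = V + |VC|·bis = (-27.5124,32.7574)
T_A = V + ((C−V)·d_A)·d_A = V + 3.0702·d_A = (-19.2489,18.8549)
T_B = V + ((C−V)·d_B)·d_B = V + 3.0702·d_B = (-24.9184,16.7938)
sweep = 180° − θ = 21.4974°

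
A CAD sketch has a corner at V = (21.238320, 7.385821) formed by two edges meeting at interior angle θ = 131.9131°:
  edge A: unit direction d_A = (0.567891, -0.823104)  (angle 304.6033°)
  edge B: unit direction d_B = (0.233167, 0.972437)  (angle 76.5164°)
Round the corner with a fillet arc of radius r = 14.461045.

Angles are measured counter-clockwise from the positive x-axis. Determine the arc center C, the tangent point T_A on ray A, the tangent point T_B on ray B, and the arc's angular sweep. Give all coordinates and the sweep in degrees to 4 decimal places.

bisector direction at 10.5599° = (0.983064,0.183263)
center distance |VC| = r/sin(θ/2) = 14.461045/sin(65.9565°) = 15.834935
C = V + |VC|·bis = (36.8051,10.2878)
T_A = V + ((C−V)·d_A)·d_A = V + 6.4516·d_A = (24.9021,2.0755)
T_B = V + ((C−V)·d_B)·d_B = V + 6.4516·d_B = (22.7426,13.6596)
sweep = 180° − θ = 48.0869°

center=(36.8051,10.2878) T_A=(24.9021,2.0755) T_B=(22.7426,13.6596) sweep=48.0869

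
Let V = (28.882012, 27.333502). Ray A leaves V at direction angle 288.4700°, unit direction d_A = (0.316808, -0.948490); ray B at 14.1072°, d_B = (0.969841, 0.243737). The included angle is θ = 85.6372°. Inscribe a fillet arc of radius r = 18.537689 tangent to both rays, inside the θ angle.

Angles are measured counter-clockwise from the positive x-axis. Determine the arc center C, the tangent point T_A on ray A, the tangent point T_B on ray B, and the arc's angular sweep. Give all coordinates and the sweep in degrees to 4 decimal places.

bisector direction at 331.2886° = (0.877051,-0.480398)
center distance |VC| = r/sin(θ/2) = 18.537689/sin(42.8186°) = 27.274164
C = V + |VC|·bis = (52.8028,14.2310)
T_A = V + ((C−V)·d_A)·d_A = V + 20.0059·d_A = (35.2200,8.3582)
T_B = V + ((C−V)·d_B)·d_B = V + 20.0059·d_B = (48.2845,32.2097)
sweep = 180° − θ = 94.3628°

center=(52.8028,14.2310) T_A=(35.2200,8.3582) T_B=(48.2845,32.2097) sweep=94.3628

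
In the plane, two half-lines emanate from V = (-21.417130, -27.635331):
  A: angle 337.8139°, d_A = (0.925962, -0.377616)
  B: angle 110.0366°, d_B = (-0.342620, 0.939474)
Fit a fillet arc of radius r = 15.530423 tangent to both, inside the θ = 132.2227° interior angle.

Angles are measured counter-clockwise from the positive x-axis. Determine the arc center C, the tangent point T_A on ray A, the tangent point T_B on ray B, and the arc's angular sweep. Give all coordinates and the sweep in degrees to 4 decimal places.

center=(-9.1834,-15.8522) T_A=(-15.0479,-30.2327) T_B=(-23.7738,-21.1732) sweep=47.7773

bisector direction at 43.9253° = (0.720245,0.693719)
center distance |VC| = r/sin(θ/2) = 15.530423/sin(66.1114°) = 16.985500
C = V + |VC|·bis = (-9.1834,-15.8522)
T_A = V + ((C−V)·d_A)·d_A = V + 6.8785·d_A = (-15.0479,-30.2327)
T_B = V + ((C−V)·d_B)·d_B = V + 6.8785·d_B = (-23.7738,-21.1732)
sweep = 180° − θ = 47.7773°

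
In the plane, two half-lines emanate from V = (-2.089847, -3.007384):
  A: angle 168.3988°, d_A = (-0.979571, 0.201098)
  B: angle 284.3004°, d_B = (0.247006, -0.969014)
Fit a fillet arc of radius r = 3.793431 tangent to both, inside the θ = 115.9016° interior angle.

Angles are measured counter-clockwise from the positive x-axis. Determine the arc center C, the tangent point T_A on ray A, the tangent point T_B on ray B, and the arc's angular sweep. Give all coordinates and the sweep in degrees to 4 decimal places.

center=(-5.1791,-6.2457) T_A=(-4.4163,-2.5298) T_B=(-1.5032,-5.3087) sweep=64.0984

bisector direction at 226.3496° = (-0.690256,-0.723565)
center distance |VC| = r/sin(θ/2) = 3.793431/sin(57.9508°) = 4.475535
C = V + |VC|·bis = (-5.1791,-6.2457)
T_A = V + ((C−V)·d_A)·d_A = V + 2.3749·d_A = (-4.4163,-2.5298)
T_B = V + ((C−V)·d_B)·d_B = V + 2.3749·d_B = (-1.5032,-5.3087)
sweep = 180° − θ = 64.0984°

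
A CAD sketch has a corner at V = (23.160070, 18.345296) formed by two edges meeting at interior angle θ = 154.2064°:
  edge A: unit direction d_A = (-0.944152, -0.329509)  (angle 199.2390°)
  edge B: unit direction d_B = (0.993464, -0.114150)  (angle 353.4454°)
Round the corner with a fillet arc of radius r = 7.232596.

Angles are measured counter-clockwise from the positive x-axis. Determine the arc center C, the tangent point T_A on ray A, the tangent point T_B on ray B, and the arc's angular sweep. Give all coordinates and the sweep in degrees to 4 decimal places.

center=(23.9797,10.9709) T_A=(21.5965,17.7996) T_B=(24.8053,18.1563) sweep=25.7936

bisector direction at 276.3422° = (0.110466,-0.993880)
center distance |VC| = r/sin(θ/2) = 7.232596/sin(77.1032°) = 7.419770
C = V + |VC|·bis = (23.9797,10.9709)
T_A = V + ((C−V)·d_A)·d_A = V + 1.6561·d_A = (21.5965,17.7996)
T_B = V + ((C−V)·d_B)·d_B = V + 1.6561·d_B = (24.8053,18.1563)
sweep = 180° − θ = 25.7936°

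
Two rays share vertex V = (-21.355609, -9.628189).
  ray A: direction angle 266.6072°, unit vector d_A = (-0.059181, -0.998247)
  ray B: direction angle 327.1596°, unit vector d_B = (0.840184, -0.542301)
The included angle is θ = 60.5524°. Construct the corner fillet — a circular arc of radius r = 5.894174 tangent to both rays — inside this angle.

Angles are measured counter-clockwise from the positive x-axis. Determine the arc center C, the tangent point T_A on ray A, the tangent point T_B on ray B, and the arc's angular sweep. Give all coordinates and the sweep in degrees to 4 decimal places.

bisector direction at 296.8834° = (0.452176,-0.891929)
center distance |VC| = r/sin(θ/2) = 5.894174/sin(30.2762°) = 11.690871
C = V + |VC|·bis = (-16.0693,-20.0556)
T_A = V + ((C−V)·d_A)·d_A = V + 10.0963·d_A = (-21.9531,-19.7068)
T_B = V + ((C−V)·d_B)·d_B = V + 10.0963·d_B = (-12.8729,-15.1034)
sweep = 180° − θ = 119.4476°

center=(-16.0693,-20.0556) T_A=(-21.9531,-19.7068) T_B=(-12.8729,-15.1034) sweep=119.4476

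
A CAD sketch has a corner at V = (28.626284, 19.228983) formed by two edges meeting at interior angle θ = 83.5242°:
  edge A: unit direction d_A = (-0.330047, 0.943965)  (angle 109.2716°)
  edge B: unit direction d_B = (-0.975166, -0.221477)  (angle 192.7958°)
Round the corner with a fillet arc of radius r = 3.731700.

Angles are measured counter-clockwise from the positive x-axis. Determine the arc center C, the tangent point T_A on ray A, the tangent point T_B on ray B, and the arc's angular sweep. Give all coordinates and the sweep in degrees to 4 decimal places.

center=(23.7243,21.9424) T_A=(27.2469,23.1740) T_B=(24.5508,18.3034) sweep=96.4758

bisector direction at 151.0337° = (-0.874905,0.484295)
center distance |VC| = r/sin(θ/2) = 3.731700/sin(41.7621°) = 5.602823
C = V + |VC|·bis = (23.7243,21.9424)
T_A = V + ((C−V)·d_A)·d_A = V + 4.1792·d_A = (27.2469,23.1740)
T_B = V + ((C−V)·d_B)·d_B = V + 4.1792·d_B = (24.5508,18.3034)
sweep = 180° − θ = 96.4758°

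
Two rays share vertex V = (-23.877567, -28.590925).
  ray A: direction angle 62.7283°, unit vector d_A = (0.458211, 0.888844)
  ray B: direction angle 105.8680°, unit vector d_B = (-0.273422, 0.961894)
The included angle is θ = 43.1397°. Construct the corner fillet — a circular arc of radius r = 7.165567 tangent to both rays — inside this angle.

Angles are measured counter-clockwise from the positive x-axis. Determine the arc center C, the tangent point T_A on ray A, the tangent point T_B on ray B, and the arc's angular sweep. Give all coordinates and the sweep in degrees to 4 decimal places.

center=(-21.9411,-9.1964) T_A=(-15.5720,-12.4797) T_B=(-28.8336,-11.1556) sweep=136.8603

bisector direction at 84.2981° = (0.099352,0.995052)
center distance |VC| = r/sin(θ/2) = 7.165567/sin(21.5698°) = 19.490969
C = V + |VC|·bis = (-21.9411,-9.1964)
T_A = V + ((C−V)·d_A)·d_A = V + 18.1260·d_A = (-15.5720,-12.4797)
T_B = V + ((C−V)·d_B)·d_B = V + 18.1260·d_B = (-28.8336,-11.1556)
sweep = 180° − θ = 136.8603°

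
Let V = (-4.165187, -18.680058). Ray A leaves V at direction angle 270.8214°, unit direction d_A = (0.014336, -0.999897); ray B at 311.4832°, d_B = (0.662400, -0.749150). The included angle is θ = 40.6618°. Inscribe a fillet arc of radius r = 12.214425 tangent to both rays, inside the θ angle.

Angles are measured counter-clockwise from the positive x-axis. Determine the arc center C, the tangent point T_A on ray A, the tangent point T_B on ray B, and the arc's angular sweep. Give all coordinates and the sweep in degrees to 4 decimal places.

center=(8.5206,-51.4668) T_A=(-3.6926,-51.6419) T_B=(17.6710,-43.3760) sweep=139.3382

bisector direction at 291.1523° = (0.360848,-0.932625)
center distance |VC| = r/sin(θ/2) = 12.214425/sin(20.3309°) = 35.155352
C = V + |VC|·bis = (8.5206,-51.4668)
T_A = V + ((C−V)·d_A)·d_A = V + 32.9652·d_A = (-3.6926,-51.6419)
T_B = V + ((C−V)·d_B)·d_B = V + 32.9652·d_B = (17.6710,-43.3760)
sweep = 180° − θ = 139.3382°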